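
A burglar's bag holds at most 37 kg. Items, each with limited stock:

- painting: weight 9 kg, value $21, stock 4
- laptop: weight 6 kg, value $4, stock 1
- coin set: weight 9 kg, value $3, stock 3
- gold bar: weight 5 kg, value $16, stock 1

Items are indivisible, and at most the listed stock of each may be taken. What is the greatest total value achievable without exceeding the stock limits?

$84

Top feasible selections:
- 4×painting: weight 36, value 84
- 3×painting + 1×gold bar: weight 32, value 79
- 3×painting + 1×laptop: weight 33, value 67
Best: $84.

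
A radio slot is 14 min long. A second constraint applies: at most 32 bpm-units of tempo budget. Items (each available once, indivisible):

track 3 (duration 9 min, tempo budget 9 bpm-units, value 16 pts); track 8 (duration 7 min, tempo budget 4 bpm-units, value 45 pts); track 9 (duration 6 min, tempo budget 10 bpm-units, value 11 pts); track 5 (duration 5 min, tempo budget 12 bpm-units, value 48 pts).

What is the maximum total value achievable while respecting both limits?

93 pts

Feasible sets respecting both limits:
- track 8+track 5: duration 12, tempo budget 16, value 93
- track 3+track 5: duration 14, tempo budget 21, value 64
- track 9+track 5: duration 11, tempo budget 22, value 59
Best: 93 pts.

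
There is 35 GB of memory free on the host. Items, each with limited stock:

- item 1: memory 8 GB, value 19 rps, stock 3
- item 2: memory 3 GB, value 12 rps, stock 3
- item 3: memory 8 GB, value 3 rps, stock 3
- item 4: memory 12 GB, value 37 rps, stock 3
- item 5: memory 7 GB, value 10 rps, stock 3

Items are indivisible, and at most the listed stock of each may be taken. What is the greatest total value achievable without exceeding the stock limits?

Best selections within memory 35 and stock limits:
- 3×item 2 + 2×item 4: memory 33, value 110
- 1×item 1 + 1×item 2 + 2×item 4: memory 35, value 105
- 2×item 1 + 2×item 2 + 1×item 4: memory 34, value 99
Best: 110 rps.

110 rps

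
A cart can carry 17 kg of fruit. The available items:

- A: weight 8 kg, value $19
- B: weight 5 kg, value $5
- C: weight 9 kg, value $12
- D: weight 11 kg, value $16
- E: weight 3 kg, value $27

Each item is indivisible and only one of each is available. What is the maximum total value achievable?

$51

This is a 0/1 knapsack; check combinations near the capacity.
- A+B+E: weight 8+5+3=16, value 19+5+27=51
- A+E: weight 8+3=11, value 19+27=46
- B+C+E: weight 5+9+3=17, value 5+12+27=44
- D+E: weight 11+3=14, value 16+27=43
- C+E: weight 9+3=12, value 12+27=39
Best: $51.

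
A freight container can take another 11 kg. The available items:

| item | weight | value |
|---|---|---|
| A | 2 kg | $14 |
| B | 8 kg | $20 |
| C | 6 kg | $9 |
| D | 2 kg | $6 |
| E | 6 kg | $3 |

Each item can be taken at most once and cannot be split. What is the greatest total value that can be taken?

Check high-value combinations within 11 kg:
- A+B: weight 2+8=10, value 14+20=34
- A+C+D: weight 2+6+2=10, value 14+9+6=29
- B+D: weight 8+2=10, value 20+6=26
Best: $34.

$34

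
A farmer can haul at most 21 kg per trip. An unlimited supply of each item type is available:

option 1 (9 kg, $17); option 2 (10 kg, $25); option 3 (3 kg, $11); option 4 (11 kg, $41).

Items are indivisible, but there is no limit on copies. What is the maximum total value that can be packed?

$77

Best value-per-unit is option 4 at 41/11; filling with it alone gives 1×41 = 41.
Optimal mix: 7×option 3 → weight 21, value 77.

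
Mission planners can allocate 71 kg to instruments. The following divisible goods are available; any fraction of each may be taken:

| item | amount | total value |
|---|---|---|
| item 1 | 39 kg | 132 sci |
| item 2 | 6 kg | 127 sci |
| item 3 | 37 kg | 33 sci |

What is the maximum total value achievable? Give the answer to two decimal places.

Take in order of value per unit:
- item 2 (127/6 per unit): all 6 → value 127, running total 127.00
- item 1 (132/39 per unit): all 39 → value 132, running total 259.00
- item 3 (33/37 per unit): 26 of 37 → value 26×33/37 = 23.1892, running total 282.19
Total 282.19.

282.19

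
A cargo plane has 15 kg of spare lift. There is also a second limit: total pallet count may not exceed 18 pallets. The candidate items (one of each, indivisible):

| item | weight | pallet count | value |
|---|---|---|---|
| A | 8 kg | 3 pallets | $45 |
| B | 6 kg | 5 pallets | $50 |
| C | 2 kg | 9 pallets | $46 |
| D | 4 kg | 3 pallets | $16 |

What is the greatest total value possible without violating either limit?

$112

Feasible sets respecting both limits:
- B+C+D: weight 12, pallet count 17, value 112
- A+C+D: weight 14, pallet count 15, value 107
- B+C: weight 8, pallet count 14, value 96
Best: $112.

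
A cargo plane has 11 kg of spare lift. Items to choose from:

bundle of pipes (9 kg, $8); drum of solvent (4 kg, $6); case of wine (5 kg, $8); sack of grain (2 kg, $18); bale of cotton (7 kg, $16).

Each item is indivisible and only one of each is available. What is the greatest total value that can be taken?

Check high-value combinations within 11 kg:
- sack of grain+bale of cotton: weight 2+7=9, value 18+16=34
- drum of solvent+case of wine+sack of grain: weight 4+5+2=11, value 6+8+18=32
- case of wine+sack of grain: weight 5+2=7, value 8+18=26
Best: $34.

$34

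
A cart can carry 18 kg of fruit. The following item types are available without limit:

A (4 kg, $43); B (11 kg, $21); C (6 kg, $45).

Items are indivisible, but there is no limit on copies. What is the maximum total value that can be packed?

$174

Best value-per-unit is A at 43/4; filling with it alone gives 4×43 = 172.
Optimal mix: 3×A + 1×C → weight 18, value 174.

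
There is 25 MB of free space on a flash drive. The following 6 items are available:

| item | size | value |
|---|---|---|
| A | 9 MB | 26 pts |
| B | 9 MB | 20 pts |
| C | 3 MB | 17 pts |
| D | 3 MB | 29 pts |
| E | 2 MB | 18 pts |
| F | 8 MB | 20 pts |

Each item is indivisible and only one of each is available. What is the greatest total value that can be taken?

This is a 0/1 knapsack; check combinations near the capacity.
- A+C+D+E+F: size 9+3+3+2+8=25, value 26+17+29+18+20=110
- B+C+D+E+F: size 9+3+3+2+8=25, value 20+17+29+18+20=104
- A+D+E+F: size 9+3+2+8=22, value 26+29+18+20=93
- A+B+D+E: size 9+9+3+2=23, value 26+20+29+18=93
Best: 110 pts.

110 pts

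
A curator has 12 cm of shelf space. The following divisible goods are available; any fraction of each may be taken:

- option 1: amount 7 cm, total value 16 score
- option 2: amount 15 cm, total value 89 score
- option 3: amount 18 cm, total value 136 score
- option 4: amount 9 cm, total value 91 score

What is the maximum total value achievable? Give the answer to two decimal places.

113.67

Take in order of value per unit:
- option 4 (91/9 per unit): all 9 → value 91, running total 91.00
- option 3 (136/18 per unit): 3 of 18 → value 3×136/18 = 22.6667, running total 113.67
Total 113.67.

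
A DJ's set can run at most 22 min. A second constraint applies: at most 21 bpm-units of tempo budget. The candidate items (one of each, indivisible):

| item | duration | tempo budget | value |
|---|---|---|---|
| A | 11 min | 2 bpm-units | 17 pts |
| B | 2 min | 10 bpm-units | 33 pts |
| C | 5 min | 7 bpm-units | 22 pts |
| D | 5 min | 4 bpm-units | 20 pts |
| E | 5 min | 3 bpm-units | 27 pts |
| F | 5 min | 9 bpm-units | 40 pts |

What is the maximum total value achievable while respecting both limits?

90 pts

Feasible sets respecting both limits:
- A+B+F: duration 18, tempo budget 21, value 90
- C+E+F: duration 15, tempo budget 19, value 89
- D+E+F: duration 15, tempo budget 16, value 87
- A+E+F: duration 21, tempo budget 14, value 84
Best: 90 pts.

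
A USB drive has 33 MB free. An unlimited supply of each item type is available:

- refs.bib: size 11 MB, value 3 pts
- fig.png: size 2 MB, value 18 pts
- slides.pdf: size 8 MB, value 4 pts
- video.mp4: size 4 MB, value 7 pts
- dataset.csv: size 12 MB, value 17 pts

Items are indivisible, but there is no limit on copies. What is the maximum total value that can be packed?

288 pts

Best value-per-unit is fig.png at 18/2, and filling with it alone uses size 16×2=32. No mix of the others beats 16×18 = 288.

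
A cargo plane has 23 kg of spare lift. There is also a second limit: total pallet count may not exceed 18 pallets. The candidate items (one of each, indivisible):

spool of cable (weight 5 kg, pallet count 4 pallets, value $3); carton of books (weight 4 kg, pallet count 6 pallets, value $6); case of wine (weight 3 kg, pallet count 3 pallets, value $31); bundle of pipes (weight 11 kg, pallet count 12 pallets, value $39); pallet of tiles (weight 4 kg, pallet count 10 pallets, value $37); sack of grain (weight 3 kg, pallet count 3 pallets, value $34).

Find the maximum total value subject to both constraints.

$104

Feasible sets respecting both limits:
- case of wine+bundle of pipes+sack of grain: weight 17, pallet count 18, value 104
- case of wine+pallet of tiles+sack of grain: weight 10, pallet count 16, value 102
- spool of cable+carton of books+case of wine+sack of grain: weight 15, pallet count 16, value 74
Best: $104.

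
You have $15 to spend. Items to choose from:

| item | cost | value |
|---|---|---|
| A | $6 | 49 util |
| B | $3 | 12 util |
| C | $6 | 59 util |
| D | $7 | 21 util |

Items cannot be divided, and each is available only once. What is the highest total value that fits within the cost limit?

Check high-value combinations within $15:
- A+B+C: cost 6+3+6=15, value 49+12+59=120
- A+C: cost 6+6=12, value 49+59=108
- C+D: cost 6+7=13, value 59+21=80
Best: 120 util.

120 util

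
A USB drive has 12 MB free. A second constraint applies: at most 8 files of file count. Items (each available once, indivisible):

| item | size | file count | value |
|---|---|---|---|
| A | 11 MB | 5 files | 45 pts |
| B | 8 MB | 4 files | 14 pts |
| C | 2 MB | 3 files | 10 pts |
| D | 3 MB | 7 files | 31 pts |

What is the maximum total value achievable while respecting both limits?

Feasible sets respecting both limits:
- A: size 11, file count 5, value 45
- D: size 3, file count 7, value 31
- B+C: size 10, file count 7, value 24
- B: size 8, file count 4, value 14
Best: 45 pts.

45 pts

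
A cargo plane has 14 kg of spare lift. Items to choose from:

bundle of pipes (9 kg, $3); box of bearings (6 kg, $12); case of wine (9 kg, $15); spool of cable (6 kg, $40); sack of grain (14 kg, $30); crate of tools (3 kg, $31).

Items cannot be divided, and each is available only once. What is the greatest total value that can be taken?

$71

Check high-value combinations within 14 kg:
- spool of cable+crate of tools: weight 6+3=9, value 40+31=71
- box of bearings+spool of cable: weight 6+6=12, value 12+40=52
- case of wine+crate of tools: weight 9+3=12, value 15+31=46
Best: $71.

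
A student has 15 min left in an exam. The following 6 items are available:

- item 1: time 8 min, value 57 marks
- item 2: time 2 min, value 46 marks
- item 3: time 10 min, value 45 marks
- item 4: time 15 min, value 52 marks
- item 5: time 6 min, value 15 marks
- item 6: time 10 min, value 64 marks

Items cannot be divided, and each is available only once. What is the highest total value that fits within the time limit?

110 marks

Check high-value combinations within 15 min:
- item 2+item 6: time 2+10=12, value 46+64=110
- item 1+item 2: time 8+2=10, value 57+46=103
- item 2+item 3: time 2+10=12, value 46+45=91
Best: 110 marks.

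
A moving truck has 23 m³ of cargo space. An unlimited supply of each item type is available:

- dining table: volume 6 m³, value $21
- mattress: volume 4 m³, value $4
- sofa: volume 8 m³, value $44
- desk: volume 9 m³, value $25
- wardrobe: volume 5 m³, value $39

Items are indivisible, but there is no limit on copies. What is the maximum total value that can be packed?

$161

Best value-per-unit is wardrobe at 39/5; filling with it alone gives 4×39 = 156.
Optimal mix: 1×sofa + 3×wardrobe → volume 23, value 161.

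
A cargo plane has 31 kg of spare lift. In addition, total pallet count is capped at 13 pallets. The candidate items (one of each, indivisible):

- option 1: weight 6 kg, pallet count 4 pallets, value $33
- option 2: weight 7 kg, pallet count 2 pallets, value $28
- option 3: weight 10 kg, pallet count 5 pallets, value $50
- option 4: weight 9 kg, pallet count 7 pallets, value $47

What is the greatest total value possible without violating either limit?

$111

Feasible sets respecting both limits:
- option 1+option 2+option 3: weight 23, pallet count 11, value 111
- option 1+option 2+option 4: weight 22, pallet count 13, value 108
- option 3+option 4: weight 19, pallet count 12, value 97
- option 1+option 3: weight 16, pallet count 9, value 83
Best: $111.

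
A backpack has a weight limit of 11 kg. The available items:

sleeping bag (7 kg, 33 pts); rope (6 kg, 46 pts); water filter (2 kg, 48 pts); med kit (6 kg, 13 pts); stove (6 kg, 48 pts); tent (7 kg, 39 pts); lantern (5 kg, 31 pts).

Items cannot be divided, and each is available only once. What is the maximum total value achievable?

96 pts

Check high-value combinations within 11 kg:
- water filter+stove: weight 2+6=8, value 48+48=96
- rope+water filter: weight 6+2=8, value 46+48=94
- water filter+tent: weight 2+7=9, value 48+39=87
- sleeping bag+water filter: weight 7+2=9, value 33+48=81
- water filter+lantern: weight 2+5=7, value 48+31=79
Best: 96 pts.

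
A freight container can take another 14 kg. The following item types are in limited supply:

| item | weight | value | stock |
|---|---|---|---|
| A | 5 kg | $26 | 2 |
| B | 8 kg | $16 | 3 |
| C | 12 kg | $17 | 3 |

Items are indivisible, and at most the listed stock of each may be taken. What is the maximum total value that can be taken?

$52

Best selections within weight 14 and stock limits:
- 2×A: weight 10, value 52
- 1×A + 1×B: weight 13, value 42
- 1×A: weight 5, value 26
Best: $52.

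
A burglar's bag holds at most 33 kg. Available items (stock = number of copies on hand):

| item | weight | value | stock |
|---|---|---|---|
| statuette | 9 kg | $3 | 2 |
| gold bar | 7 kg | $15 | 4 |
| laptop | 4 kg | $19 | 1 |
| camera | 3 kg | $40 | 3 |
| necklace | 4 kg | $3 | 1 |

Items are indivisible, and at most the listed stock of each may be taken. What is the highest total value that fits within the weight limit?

$172

Best selections within weight 33 and stock limits:
- 2×gold bar + 1×laptop + 3×camera + 1×necklace: weight 31, value 172
- 2×gold bar + 1×laptop + 3×camera: weight 27, value 169
- 3×gold bar + 3×camera: weight 30, value 165
- 1×statuette + 1×gold bar + 1×laptop + 3×camera + 1×necklace: weight 33, value 160
Best: $172.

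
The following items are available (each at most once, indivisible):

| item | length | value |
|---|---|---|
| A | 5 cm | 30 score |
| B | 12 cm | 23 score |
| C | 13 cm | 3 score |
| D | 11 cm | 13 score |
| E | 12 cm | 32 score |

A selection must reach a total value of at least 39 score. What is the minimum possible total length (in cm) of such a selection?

Subsets with value ≥ 39, sorted by total length:
- A+D: length 16, value 43
- A+E: length 17, value 62
Minimum length: 16 cm.

16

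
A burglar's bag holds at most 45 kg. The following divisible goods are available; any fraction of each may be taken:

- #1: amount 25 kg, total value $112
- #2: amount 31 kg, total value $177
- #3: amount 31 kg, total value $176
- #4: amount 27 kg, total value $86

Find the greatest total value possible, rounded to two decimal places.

Take in order of value per unit:
- #2 (177/31 per unit): all 31 → value 177, running total 177.00
- #3 (176/31 per unit): 14 of 31 → value 14×176/31 = 79.4839, running total 256.48
Total 256.48.

256.48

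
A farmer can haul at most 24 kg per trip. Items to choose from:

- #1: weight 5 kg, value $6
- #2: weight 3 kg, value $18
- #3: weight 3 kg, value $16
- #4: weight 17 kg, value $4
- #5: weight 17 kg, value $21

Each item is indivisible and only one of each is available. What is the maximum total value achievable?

$55

Check high-value combinations within 24 kg:
- #2+#3+#5: weight 3+3+17=23, value 18+16+21=55
- #1+#2+#3: weight 5+3+3=11, value 6+18+16=40
- #2+#5: weight 3+17=20, value 18+21=39
- #2+#3+#4: weight 3+3+17=23, value 18+16+4=38
Best: $55.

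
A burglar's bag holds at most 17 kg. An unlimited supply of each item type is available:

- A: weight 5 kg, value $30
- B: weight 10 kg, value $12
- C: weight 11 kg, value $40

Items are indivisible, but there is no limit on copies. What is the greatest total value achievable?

$90

Best value-per-unit is A at 30/5, and filling with it alone uses weight 3×5=15. No mix of the others beats 3×30 = 90.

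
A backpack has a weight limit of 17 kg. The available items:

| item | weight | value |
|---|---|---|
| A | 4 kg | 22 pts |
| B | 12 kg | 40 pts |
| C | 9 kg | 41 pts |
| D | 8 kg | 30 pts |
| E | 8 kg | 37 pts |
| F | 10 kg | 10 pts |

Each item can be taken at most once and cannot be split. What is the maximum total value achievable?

78 pts

Check high-value combinations within 17 kg:
- C+E: weight 9+8=17, value 41+37=78
- C+D: weight 9+8=17, value 41+30=71
- D+E: weight 8+8=16, value 30+37=67
- A+C: weight 4+9=13, value 22+41=63
- A+B: weight 4+12=16, value 22+40=62
Best: 78 pts.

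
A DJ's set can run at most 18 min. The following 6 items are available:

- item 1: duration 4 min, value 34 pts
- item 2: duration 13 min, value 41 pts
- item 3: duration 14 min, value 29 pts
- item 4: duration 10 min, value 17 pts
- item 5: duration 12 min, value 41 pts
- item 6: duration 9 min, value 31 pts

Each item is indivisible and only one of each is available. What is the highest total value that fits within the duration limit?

Check high-value combinations within 18 min:
- item 1+item 5: duration 4+12=16, value 34+41=75
- item 1+item 2: duration 4+13=17, value 34+41=75
- item 1+item 6: duration 4+9=13, value 34+31=65
- item 1+item 3: duration 4+14=18, value 34+29=63
Best: 75 pts.

75 pts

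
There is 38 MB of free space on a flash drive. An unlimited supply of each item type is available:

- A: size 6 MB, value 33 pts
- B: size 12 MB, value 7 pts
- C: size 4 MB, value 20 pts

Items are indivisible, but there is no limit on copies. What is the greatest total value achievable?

Best value-per-unit is A at 33/6; filling with it alone gives 6×33 = 198.
Optimal mix: 5×A + 2×C → size 38, value 205.

205 pts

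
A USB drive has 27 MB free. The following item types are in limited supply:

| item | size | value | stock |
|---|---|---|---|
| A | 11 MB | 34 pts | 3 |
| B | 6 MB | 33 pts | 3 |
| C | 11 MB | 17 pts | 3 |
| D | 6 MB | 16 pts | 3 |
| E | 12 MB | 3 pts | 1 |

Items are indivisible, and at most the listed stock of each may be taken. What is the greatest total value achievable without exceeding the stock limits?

115 pts

Best selections within size 27 and stock limits:
- 3×B + 1×D: size 24, value 115
- 1×A + 2×B: size 23, value 100
Best: 115 pts.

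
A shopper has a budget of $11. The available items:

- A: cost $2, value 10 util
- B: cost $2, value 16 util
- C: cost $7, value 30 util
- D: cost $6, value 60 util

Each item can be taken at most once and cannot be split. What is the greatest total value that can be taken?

This is a 0/1 knapsack; check combinations near the capacity.
- A+B+D: cost 2+2+6=10, value 10+16+60=86
- B+D: cost 2+6=8, value 16+60=76
- A+D: cost 2+6=8, value 10+60=70
Best: 86 util.

86 util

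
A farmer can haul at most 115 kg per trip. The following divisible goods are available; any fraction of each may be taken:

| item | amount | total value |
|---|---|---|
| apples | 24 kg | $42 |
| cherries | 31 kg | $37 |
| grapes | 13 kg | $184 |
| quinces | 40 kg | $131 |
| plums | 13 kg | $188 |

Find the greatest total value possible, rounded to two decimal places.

Take in order of value per unit:
- plums (188/13 per unit): all 13 → value 188, running total 188.00
- grapes (184/13 per unit): all 13 → value 184, running total 372.00
- quinces (131/40 per unit): all 40 → value 131, running total 503.00
- apples (42/24 per unit): all 24 → value 42, running total 545.00
- cherries (37/31 per unit): 25 of 31 → value 25×37/31 = 29.8387, running total 574.84
Total 574.84.

574.84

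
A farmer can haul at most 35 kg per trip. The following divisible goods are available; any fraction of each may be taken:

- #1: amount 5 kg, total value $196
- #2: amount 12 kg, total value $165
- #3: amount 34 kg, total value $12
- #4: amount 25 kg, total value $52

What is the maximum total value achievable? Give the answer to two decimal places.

398.44

Take in order of value per unit:
- #1 (196/5 per unit): all 5 → value 196, running total 196.00
- #2 (165/12 per unit): all 12 → value 165, running total 361.00
- #4 (52/25 per unit): 18 of 25 → value 18×52/25 = 37.4400, running total 398.44
Total 398.44.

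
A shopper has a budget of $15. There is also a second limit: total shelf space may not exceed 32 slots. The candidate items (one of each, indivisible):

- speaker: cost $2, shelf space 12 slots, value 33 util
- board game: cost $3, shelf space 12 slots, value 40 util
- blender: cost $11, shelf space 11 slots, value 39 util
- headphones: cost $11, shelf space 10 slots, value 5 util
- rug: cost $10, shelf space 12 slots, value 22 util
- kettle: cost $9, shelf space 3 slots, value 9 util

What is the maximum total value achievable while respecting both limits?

82 util

Feasible sets respecting both limits:
- speaker+board game+kettle: cost 14, shelf space 27, value 82
- board game+blender: cost 14, shelf space 23, value 79
- speaker+board game: cost 5, shelf space 24, value 73
Best: 82 util.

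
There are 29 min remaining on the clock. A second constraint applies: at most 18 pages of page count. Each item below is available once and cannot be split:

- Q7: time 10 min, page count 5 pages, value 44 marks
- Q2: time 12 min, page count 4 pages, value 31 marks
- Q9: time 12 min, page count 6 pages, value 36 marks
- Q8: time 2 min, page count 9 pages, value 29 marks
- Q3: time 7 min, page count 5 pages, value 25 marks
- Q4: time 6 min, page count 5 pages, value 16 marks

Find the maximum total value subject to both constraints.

105 marks

Feasible sets respecting both limits:
- Q7+Q9+Q3: time 29, page count 16, value 105
- Q7+Q2+Q8: time 24, page count 18, value 104
- Q7+Q2+Q3: time 29, page count 14, value 100
Best: 105 marks.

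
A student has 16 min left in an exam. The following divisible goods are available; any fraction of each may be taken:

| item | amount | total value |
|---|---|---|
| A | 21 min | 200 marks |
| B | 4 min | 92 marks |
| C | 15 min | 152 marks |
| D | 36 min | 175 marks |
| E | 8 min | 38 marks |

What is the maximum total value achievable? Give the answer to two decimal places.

Take in order of value per unit:
- B (92/4 per unit): all 4 → value 92, running total 92.00
- C (152/15 per unit): 12 of 15 → value 12×152/15 = 121.6000, running total 213.60
Total 213.60.

213.60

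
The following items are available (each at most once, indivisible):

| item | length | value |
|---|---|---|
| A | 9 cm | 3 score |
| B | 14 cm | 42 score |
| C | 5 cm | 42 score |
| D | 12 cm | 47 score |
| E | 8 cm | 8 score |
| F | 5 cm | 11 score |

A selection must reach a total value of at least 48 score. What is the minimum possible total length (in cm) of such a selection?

10

Subsets with value ≥ 48, sorted by total length:
- C+F: length 10, value 53
- C+E: length 13, value 50
- C+D: length 17, value 89
- D+F: length 17, value 58
Minimum length: 10 cm.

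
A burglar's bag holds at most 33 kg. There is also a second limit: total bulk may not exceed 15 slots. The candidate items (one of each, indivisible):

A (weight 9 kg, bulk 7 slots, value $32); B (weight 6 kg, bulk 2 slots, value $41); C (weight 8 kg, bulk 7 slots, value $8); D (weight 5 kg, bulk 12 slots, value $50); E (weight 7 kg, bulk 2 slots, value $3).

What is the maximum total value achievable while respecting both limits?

$91

Feasible sets respecting both limits:
- B+D: weight 11, bulk 14, value 91
- A+B+E: weight 22, bulk 11, value 76
- A+B: weight 15, bulk 9, value 73
- D+E: weight 12, bulk 14, value 53
Best: $91.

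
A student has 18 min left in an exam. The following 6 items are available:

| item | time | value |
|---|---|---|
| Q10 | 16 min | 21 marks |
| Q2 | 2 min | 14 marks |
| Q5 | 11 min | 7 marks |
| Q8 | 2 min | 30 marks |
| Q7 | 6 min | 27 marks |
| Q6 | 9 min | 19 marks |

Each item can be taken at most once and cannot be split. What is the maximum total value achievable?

76 marks

Check high-value combinations within 18 min:
- Q8+Q7+Q6: time 2+6+9=17, value 30+27+19=76
- Q2+Q8+Q7: time 2+2+6=10, value 14+30+27=71
- Q2+Q8+Q6: time 2+2+9=13, value 14+30+19=63
Best: 76 marks.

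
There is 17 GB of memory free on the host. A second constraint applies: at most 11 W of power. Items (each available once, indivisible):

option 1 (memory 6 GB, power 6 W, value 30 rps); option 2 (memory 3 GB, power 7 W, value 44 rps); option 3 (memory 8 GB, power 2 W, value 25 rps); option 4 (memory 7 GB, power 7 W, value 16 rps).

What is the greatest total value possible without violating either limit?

Feasible sets respecting both limits:
- option 2+option 3: memory 11, power 9, value 69
- option 1+option 3: memory 14, power 8, value 55
- option 2: memory 3, power 7, value 44
Best: 69 rps.

69 rps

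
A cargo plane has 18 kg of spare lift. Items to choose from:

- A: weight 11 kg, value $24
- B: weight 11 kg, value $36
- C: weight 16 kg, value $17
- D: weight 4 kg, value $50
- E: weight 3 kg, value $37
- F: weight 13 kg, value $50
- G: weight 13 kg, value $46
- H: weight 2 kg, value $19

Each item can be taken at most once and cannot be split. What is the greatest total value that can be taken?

Check high-value combinations within 18 kg:
- B+D+E: weight 11+4+3=18, value 36+50+37=123
- A+D+E: weight 11+4+3=18, value 24+50+37=111
- D+E+H: weight 4+3+2=9, value 50+37+19=106
Best: $123.

$123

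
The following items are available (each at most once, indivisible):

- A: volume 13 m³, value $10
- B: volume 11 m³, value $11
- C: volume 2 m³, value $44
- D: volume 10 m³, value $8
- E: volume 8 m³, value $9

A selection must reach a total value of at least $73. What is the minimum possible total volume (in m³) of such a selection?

Subsets with value ≥ 73, sorted by total volume:
- A+B+C+E: volume 34, value 74
- A+B+C+D: volume 36, value 73
- A+B+C+D+E: volume 44, value 82
Minimum volume: 34 m³.

34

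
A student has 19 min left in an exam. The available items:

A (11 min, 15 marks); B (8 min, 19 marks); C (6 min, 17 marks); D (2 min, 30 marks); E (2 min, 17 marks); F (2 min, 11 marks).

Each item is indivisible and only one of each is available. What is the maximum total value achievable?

83 marks

Check high-value combinations within 19 min:
- B+C+D+E: time 8+6+2+2=18, value 19+17+30+17=83
- B+D+E+F: time 8+2+2+2=14, value 19+30+17+11=77
- B+C+D+F: time 8+6+2+2=18, value 19+17+30+11=77
- C+D+E+F: time 6+2+2+2=12, value 17+30+17+11=75
- A+D+E+F: time 11+2+2+2=17, value 15+30+17+11=73
Best: 83 marks.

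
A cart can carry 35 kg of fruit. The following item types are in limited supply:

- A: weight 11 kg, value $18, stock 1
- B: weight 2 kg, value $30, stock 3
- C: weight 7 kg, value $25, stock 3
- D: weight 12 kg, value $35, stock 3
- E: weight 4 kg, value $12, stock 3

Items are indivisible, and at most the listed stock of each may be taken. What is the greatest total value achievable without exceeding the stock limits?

Best selections within weight 35 and stock limits:
- 3×B + 3×C + 2×E: weight 35, value 189
- 3×B + 3×C + 1×E: weight 31, value 177
- 3×B + 2×C + 3×E: weight 32, value 176
Best: $189.

$189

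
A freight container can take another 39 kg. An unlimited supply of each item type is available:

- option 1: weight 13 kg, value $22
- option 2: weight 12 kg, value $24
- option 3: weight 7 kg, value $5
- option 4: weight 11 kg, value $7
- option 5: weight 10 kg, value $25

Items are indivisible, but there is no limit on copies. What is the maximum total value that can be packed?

Best value-per-unit is option 5 at 25/10; filling with it alone gives 3×25 = 75.
Optimal mix: 1×option 3 + 3×option 5 → weight 37, value 80.

$80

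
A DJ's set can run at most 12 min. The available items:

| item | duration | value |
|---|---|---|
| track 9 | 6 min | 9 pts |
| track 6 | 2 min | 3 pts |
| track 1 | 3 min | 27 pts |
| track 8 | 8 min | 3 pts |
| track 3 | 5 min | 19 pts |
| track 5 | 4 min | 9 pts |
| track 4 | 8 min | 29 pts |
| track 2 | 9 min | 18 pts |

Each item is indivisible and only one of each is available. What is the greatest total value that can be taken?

Check high-value combinations within 12 min:
- track 1+track 4: duration 3+8=11, value 27+29=56
- track 1+track 3+track 5: duration 3+5+4=12, value 27+19+9=55
- track 6+track 1+track 3: duration 2+3+5=10, value 3+27+19=49
- track 1+track 3: duration 3+5=8, value 27+19=46
Best: 56 pts.

56 pts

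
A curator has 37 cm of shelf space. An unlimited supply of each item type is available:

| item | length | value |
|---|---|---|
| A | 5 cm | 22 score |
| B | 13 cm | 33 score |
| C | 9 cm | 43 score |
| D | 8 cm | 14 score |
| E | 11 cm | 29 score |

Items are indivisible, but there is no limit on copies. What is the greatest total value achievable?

173 score

Best value-per-unit is C at 43/9; filling with it alone gives 4×43 = 172.
Optimal mix: 2×A + 3×C → length 37, value 173.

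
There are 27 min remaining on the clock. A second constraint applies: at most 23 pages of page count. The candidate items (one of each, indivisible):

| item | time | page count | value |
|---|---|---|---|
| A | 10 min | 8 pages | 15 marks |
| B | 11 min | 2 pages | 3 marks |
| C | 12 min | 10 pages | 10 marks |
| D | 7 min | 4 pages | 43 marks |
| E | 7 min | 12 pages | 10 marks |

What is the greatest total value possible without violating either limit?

58 marks

Feasible sets respecting both limits:
- A+D: time 17, page count 12, value 58
- B+D+E: time 25, page count 18, value 56
- C+D: time 19, page count 14, value 53
Best: 58 marks.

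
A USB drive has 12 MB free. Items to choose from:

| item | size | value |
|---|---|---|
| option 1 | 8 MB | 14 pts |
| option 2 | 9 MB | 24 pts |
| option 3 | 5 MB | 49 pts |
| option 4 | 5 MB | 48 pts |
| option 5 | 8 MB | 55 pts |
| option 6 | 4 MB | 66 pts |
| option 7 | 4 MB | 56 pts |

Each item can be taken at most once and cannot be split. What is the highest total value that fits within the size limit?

122 pts

Check high-value combinations within 12 MB:
- option 6+option 7: size 4+4=8, value 66+56=122
- option 5+option 6: size 8+4=12, value 55+66=121
- option 3+option 6: size 5+4=9, value 49+66=115
- option 4+option 6: size 5+4=9, value 48+66=114
- option 5+option 7: size 8+4=12, value 55+56=111
Best: 122 pts.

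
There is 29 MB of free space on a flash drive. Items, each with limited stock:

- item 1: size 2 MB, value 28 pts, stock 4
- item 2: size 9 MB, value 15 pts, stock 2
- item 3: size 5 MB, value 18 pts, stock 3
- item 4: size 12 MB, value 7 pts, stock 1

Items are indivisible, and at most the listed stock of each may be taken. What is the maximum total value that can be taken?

166 pts

Best selections within size 29 and stock limits:
- 4×item 1 + 3×item 3: size 23, value 166
- 4×item 1 + 1×item 2 + 2×item 3: size 27, value 163
- 4×item 1 + 2×item 3: size 18, value 148
Best: 166 pts.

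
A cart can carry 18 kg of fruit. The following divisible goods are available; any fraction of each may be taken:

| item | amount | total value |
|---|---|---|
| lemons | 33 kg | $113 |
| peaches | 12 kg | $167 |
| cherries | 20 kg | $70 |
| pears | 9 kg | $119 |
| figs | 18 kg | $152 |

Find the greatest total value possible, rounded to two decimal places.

246.33

Take in order of value per unit:
- peaches (167/12 per unit): all 12 → value 167, running total 167.00
- pears (119/9 per unit): 6 of 9 → value 6×119/9 = 79.3333, running total 246.33
Total 246.33.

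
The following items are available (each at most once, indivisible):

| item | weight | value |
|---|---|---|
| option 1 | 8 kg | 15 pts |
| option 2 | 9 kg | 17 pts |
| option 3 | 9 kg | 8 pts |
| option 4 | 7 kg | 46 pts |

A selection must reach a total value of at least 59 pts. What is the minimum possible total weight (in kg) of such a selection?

15

Subsets with value ≥ 59, sorted by total weight:
- option 1+option 4: weight 15, value 61
- option 2+option 4: weight 16, value 63
- option 1+option 2+option 4: weight 24, value 78
- option 1+option 3+option 4: weight 24, value 69
Minimum weight: 15 kg.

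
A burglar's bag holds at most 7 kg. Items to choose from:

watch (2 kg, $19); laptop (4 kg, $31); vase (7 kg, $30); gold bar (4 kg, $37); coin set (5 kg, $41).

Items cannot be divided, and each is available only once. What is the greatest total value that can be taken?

$60

Check high-value combinations within 7 kg:
- watch+coin set: weight 2+5=7, value 19+41=60
- watch+gold bar: weight 2+4=6, value 19+37=56
- watch+laptop: weight 2+4=6, value 19+31=50
- coin set: weight 5, value 41
- gold bar: weight 4, value 37
Best: $60.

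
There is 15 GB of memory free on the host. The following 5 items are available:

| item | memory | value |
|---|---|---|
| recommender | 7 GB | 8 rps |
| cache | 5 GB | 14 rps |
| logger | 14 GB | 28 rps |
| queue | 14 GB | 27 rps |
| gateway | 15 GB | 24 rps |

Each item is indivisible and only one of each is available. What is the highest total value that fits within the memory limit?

28 rps

Check high-value combinations within 15 GB:
- logger: memory 14, value 28
- queue: memory 14, value 27
- gateway: memory 15, value 24
- recommender+cache: memory 7+5=12, value 8+14=22
Best: 28 rps.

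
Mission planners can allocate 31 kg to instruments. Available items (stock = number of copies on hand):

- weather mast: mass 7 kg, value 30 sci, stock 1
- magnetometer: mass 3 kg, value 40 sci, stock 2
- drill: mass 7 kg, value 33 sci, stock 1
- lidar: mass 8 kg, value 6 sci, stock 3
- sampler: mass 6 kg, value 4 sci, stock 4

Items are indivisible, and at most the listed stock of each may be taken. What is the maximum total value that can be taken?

149 sci

Top feasible selections:
- 1×weather mast + 2×magnetometer + 1×drill + 1×lidar: mass 28, value 149
- 1×weather mast + 2×magnetometer + 1×drill + 1×sampler: mass 26, value 147
- 1×weather mast + 2×magnetometer + 1×drill: mass 20, value 143
- 2×magnetometer + 1×drill + 2×lidar: mass 29, value 125
Best: 149 sci.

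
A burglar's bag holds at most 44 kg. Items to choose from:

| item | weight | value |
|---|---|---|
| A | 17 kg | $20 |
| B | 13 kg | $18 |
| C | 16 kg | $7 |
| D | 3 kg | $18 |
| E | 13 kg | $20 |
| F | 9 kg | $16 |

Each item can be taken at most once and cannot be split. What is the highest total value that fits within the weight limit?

Check high-value combinations within 44 kg:
- A+D+E+F: weight 17+3+13+9=42, value 20+18+20+16=74
- B+D+E+F: weight 13+3+13+9=38, value 18+18+20+16=72
- A+B+D+F: weight 17+13+3+9=42, value 20+18+18+16=72
Best: $74.

$74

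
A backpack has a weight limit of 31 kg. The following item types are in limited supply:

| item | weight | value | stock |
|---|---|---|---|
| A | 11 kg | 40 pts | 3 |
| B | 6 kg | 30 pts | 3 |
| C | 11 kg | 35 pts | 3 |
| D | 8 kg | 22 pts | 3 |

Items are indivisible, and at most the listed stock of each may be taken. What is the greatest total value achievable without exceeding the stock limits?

Best selections within weight 31 and stock limits:
- 1×A + 3×B: weight 29, value 130
- 3×B + 1×C: weight 29, value 125
- 1×A + 2×B + 1×D: weight 31, value 122
- 2×B + 1×C + 1×D: weight 31, value 117
Best: 130 pts.

130 pts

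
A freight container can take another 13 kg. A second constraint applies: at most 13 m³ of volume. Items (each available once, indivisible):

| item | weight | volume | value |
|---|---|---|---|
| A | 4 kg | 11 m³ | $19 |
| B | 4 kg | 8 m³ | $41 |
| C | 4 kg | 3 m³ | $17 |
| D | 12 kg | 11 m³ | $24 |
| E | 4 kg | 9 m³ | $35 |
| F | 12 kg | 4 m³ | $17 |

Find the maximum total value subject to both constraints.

Feasible sets respecting both limits:
- B+C: weight 8, volume 11, value 58
- C+E: weight 8, volume 12, value 52
- B: weight 4, volume 8, value 41
- E: weight 4, volume 9, value 35
Best: $58.

$58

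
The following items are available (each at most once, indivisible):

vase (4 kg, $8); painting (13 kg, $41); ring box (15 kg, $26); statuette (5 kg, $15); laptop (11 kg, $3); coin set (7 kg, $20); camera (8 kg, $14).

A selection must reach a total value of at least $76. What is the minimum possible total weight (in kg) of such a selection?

Subsets with value ≥ 76, sorted by total weight:
- painting+statuette+coin set: weight 25, value 76
- vase+painting+statuette+coin set: weight 29, value 84
- vase+painting+statuette+camera: weight 30, value 78
- vase+painting+coin set+camera: weight 32, value 83
Minimum weight: 25 kg.

25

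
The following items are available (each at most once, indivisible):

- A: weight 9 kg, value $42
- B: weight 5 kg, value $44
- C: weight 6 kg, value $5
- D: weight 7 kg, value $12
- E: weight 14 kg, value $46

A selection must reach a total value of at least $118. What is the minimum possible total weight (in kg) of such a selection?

28

Subsets with value ≥ 118, sorted by total weight:
- A+B+E: weight 28, value 132
- A+B+C+E: weight 34, value 137
- A+B+D+E: weight 35, value 144
- A+B+C+D+E: weight 41, value 149
Minimum weight: 28 kg.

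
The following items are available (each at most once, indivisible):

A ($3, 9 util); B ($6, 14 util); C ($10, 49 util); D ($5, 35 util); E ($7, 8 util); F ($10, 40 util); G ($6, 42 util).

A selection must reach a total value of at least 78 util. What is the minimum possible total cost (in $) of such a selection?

Subsets with value ≥ 78, sorted by total cost:
- A+D+G: cost 14, value 86
- C+D: cost 15, value 84
Minimum cost: 14 $.

14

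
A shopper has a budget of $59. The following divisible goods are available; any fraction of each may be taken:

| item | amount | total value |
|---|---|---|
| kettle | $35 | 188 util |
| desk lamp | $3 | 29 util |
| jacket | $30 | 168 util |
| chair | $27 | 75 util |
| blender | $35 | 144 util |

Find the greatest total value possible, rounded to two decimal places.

Take in order of value per unit:
- desk lamp (29/3 per unit): all 3 → value 29, running total 29.00
- jacket (168/30 per unit): all 30 → value 168, running total 197.00
- kettle (188/35 per unit): 26 of 35 → value 26×188/35 = 139.6571, running total 336.66
Total 336.66.

336.66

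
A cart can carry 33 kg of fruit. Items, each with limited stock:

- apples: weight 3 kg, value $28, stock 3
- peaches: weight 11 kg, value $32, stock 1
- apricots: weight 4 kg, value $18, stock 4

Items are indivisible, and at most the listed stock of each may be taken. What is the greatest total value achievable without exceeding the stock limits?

Best selections within weight 33 and stock limits:
- 3×apples + 1×peaches + 3×apricots: weight 32, value 170
- 2×apples + 1×peaches + 4×apricots: weight 33, value 160
Best: $170.

$170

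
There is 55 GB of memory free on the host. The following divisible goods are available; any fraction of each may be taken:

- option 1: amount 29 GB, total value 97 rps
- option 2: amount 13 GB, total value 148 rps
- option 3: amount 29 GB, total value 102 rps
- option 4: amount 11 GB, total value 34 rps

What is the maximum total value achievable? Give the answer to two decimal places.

293.48

Take in order of value per unit:
- option 2 (148/13 per unit): all 13 → value 148, running total 148.00
- option 3 (102/29 per unit): all 29 → value 102, running total 250.00
- option 1 (97/29 per unit): 13 of 29 → value 13×97/29 = 43.4828, running total 293.48
Total 293.48.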